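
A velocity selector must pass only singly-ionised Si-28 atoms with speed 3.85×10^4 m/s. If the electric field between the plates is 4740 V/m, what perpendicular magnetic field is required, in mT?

qE = qvB ⇒ B = E/v = (4740) / (3.85×10^4) = 0.123 T.

B ≈ 123 mT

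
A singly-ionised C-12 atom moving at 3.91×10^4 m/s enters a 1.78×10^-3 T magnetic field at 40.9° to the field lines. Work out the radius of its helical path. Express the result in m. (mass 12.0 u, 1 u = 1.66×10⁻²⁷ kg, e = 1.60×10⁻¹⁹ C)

Only the perpendicular component v⊥ = v sin40.9° = 2.56×10^4 m/s is bent by the field.
r = m v⊥ /(qB) = (1.99×10^-26)(2.56×10^4) / [(1×1.60×10^-19)(1.78×10^-3)] = 1.79 m.

r ≈ 1.79 m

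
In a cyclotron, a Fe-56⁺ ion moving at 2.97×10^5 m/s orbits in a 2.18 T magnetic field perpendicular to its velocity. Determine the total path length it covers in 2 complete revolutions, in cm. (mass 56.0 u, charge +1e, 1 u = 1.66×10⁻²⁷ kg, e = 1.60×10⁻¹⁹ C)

L ≈ 99.5 cm

r = mv/(qB) = 0.0792 m, so one revolution covers 2πr = 0.497 m.
In 2 revolutions: L = 2·2πr = 0.995 m.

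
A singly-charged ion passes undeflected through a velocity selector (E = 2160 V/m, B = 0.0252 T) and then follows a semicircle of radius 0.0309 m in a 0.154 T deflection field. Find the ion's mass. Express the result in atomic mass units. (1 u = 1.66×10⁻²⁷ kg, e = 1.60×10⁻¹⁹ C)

v = E/B₁ = 8.57×10^4 m/s.
From r = mv/(qB₂), m = qB₂r/v = (1×1.60×10^-19)(0.154)(0.0309) / (8.57×10^4) = 8.88×10^-27 kg.
In atomic mass units: m = 8.88×10^-27 / 1.66×10^-27 = 5.35 u.

m ≈ 5.35 u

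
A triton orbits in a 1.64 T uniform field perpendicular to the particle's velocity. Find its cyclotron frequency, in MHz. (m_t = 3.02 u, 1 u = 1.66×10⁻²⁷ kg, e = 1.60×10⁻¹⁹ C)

f ≈ 8.33 MHz

f = qB/(2πm) = (1×1.60×10^-19)(1.64) / [2π(5.01×10^-27)] = 8.33×10^6 Hz.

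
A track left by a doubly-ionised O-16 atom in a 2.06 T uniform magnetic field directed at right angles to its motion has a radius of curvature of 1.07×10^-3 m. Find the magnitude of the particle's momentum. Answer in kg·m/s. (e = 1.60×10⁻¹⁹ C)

p ≈ 7.05×10^-22 kg·m/s

Since qvB = mv²/r, the momentum p = mv = qBr.
p = (2×1.60×10^-19)(2.06)(1.07×10^-3) = 7.05×10^-22 kg·m/s.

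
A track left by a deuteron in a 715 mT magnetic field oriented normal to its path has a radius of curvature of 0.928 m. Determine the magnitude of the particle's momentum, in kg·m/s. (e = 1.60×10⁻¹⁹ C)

p ≈ 1.06×10^-19 kg·m/s

Since qvB = mv²/r, the momentum p = mv = qBr.
p = (1×1.60×10^-19)(0.715)(0.928) = 1.06×10^-19 kg·m/s.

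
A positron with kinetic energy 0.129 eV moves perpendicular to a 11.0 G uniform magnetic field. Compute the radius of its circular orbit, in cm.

r ≈ 0.110 cm

Convert the energy: K = 0.129 eV = 2.06×10^-20 J.
v = √(2K/m) = √(2·2.06×10^-20/9.11×10^-31) = 2.13×10^5 m/s.
r = mv/(qB) = (9.11×10^-31)(2.13×10^5) / [(1×1.60×10^-19)(1.10×10^-3)] = 1.10×10^-3 m.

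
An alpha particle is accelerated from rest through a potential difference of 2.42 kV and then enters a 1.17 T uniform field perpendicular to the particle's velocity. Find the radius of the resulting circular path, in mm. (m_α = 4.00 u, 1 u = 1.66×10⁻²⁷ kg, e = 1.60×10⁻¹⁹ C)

r ≈ 8.57 mm

The kinetic energy gained is K = qV = (2×1.60×10^-19)(2420) = 7.74×10^-16 J.
v = √(2K/m) = 4.83×10^5 m/s.
r = mv/(qB) = (6.64×10^-27)(4.83×10^5) / [(2×1.60×10^-19)(1.17)] = 8.57×10^-3 m.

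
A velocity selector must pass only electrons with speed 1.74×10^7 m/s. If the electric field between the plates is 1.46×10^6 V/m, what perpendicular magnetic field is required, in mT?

qE = qvB ⇒ B = E/v = (1.46×10^6) / (1.74×10^7) = 0.0839 T.

B ≈ 83.9 mT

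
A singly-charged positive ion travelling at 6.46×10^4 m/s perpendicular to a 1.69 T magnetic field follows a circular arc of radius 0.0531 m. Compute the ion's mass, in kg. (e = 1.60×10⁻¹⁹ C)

qvB = mv²/r ⇒ m = qBr/v.
m = (1×1.60×10^-19)(1.69)(0.0531) / (6.46×10^4) = 2.22×10^-25 kg.

m ≈ 2.22×10^-25 kg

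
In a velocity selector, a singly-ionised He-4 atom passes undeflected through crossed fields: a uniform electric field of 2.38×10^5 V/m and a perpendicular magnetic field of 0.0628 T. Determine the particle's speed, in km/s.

v ≈ 3790 km/s

For zero net force, qE = qvB, so v = E/B.
v = (2.38×10^5) / (0.0628) = 3.79×10^6 m/s.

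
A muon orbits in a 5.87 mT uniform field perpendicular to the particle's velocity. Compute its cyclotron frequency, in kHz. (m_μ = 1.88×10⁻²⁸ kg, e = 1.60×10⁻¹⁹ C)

f ≈ 795 kHz

f = qB/(2πm) = (1×1.60×10^-19)(5.87×10^-3) / [2π(1.88×10^-28)] = 7.95×10^5 Hz.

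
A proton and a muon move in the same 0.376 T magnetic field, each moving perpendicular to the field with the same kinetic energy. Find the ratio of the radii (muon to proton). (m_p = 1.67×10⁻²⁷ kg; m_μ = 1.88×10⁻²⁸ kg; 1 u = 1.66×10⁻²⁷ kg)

r = √(2mK)/(qB) ⇒ at equal K, r ∝ √m/q.
r_{muon}/r_{proton} = 0.336.

ratio ≈ 0.336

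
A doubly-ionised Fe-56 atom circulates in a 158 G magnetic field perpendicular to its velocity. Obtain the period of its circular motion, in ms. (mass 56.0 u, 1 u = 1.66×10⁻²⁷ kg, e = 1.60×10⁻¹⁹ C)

T ≈ 0.116 ms

The cyclotron period is independent of speed: T = 2πm/(qB).
T = 2π(9.30×10^-26) / [(2×1.60×10^-19)(0.0158)] = 1.16×10^-4 s.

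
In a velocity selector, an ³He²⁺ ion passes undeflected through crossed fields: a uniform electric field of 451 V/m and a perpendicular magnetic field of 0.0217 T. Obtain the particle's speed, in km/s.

For zero net force, qE = qvB, so v = E/B.
v = (451) / (0.0217) = 2.08×10^4 m/s.

v ≈ 20.8 km/s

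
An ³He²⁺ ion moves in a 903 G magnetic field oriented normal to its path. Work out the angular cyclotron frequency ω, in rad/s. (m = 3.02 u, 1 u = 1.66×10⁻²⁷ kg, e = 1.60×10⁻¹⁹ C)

ω = qB/m = (2×1.60×10^-19)(0.0903) / (5.01×10^-27) = 5.76×10^6 rad/s.

ω ≈ 5.76×10^6 rad/s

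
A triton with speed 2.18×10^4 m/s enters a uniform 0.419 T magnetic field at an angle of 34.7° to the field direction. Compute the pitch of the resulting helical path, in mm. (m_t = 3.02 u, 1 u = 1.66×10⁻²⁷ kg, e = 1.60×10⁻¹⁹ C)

pitch ≈ 8.42 mm

The velocity component along B is v∥ = v cos34.7° = 1.79×10^4 m/s.
The cyclotron period T = 2πm/(qB) = 4.70×10^-7 s is set by m, q, B alone.
Pitch = v∥·T = (1.79×10^4)(4.70×10^-7) = 8.42×10^-3 m.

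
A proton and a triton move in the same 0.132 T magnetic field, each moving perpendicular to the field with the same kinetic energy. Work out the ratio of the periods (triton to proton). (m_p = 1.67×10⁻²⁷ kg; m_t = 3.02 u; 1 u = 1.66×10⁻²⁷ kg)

T = 2πm/(qB) is independent of speed, so T₂/T₁ = (m₂/q₂)/(m₁/q₁).
T_{triton}/T_{proton} = (5.01×10^-27/1e) / (1.67×10^-27/1e) = 3.00.

ratio ≈ 3.00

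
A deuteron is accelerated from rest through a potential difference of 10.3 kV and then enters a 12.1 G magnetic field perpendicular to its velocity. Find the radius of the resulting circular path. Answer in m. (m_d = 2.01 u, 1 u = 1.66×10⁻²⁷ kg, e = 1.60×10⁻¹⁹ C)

r ≈ 17.1 m

The kinetic energy gained is K = qV = (1×1.60×10^-19)(1.03×10^4) = 1.65×10^-15 J.
v = √(2K/m) = 9.94×10^5 m/s.
r = mv/(qB) = (3.34×10^-27)(9.94×10^5) / [(1×1.60×10^-19)(1.21×10^-3)] = 17.1 m.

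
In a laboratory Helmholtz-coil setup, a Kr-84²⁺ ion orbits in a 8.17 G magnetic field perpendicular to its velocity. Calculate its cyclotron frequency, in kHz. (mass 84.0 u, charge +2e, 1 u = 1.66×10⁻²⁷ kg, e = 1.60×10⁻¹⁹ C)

f = qB/(2πm) = (2×1.60×10^-19)(8.17×10^-4) / [2π(1.39×10^-25)] = 298 Hz.

f ≈ 0.298 kHz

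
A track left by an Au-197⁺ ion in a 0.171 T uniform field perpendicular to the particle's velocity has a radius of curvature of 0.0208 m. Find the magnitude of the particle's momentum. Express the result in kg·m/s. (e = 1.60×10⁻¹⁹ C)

Since qvB = mv²/r, the momentum p = mv = qBr.
p = (1×1.60×10^-19)(0.171)(0.0208) = 5.69×10^-22 kg·m/s.

p ≈ 5.69×10^-22 kg·m/s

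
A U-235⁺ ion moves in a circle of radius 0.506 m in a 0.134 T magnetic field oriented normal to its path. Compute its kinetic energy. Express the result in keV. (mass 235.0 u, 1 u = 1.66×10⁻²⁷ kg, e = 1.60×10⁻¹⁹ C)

K ≈ 0.943 keV

v = qBr/m = (1×1.60×10^-19)(0.134)(0.506) / (3.90×10^-25) = 2.78×10^4 m/s.
K = ½mv² = 0.5·(3.90×10^-25)·(2.78×10^4)² = 1.51×10^-16 J = 0.943 keV.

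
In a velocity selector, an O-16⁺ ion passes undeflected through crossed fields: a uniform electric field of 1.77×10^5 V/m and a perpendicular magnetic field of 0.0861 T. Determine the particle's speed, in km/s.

For zero net force, qE = qvB, so v = E/B.
v = (1.77×10^5) / (0.0861) = 2.06×10^6 m/s.

v ≈ 2060 km/s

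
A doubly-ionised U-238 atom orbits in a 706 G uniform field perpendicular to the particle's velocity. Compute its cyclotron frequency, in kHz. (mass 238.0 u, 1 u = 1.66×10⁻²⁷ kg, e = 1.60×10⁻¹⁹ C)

f ≈ 9.10 kHz

f = qB/(2πm) = (2×1.60×10^-19)(0.0706) / [2π(3.95×10^-25)] = 9100 Hz.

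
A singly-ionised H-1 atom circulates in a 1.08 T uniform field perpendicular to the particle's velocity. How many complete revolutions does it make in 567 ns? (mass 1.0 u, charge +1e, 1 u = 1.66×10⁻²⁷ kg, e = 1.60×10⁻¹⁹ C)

N = 9

T = 2πm/(qB) = 2π(1.66×10^-27) / [(1×1.60×10^-19)(1.08)] = 6.0359×10^-8 s.
N = t/T = 5.67×10^-7 / 6.0359×10^-8 ≈ 9.39, so 9 complete revolutions.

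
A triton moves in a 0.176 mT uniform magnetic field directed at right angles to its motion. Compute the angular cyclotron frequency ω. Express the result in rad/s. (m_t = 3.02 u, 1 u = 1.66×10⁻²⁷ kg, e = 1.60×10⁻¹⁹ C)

ω = qB/m = (1×1.60×10^-19)(1.76×10^-4) / (5.01×10^-27) = 5620 rad/s.

ω ≈ 5620 rad/s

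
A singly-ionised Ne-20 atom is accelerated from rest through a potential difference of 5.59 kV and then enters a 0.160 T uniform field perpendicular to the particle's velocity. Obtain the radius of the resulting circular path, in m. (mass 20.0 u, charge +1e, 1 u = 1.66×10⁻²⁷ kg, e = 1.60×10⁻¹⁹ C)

r ≈ 0.301 m

The kinetic energy gained is K = qV = (1×1.60×10^-19)(5590) = 8.94×10^-16 J.
v = √(2K/m) = 2.32×10^5 m/s.
r = mv/(qB) = (3.32×10^-26)(2.32×10^5) / [(1×1.60×10^-19)(0.160)] = 0.301 m.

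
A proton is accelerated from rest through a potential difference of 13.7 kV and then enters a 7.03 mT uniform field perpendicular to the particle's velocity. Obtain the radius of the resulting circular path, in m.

The kinetic energy gained is K = qV = (1×1.60×10^-19)(1.37×10^4) = 2.19×10^-15 J.
v = √(2K/m) = 1.62×10^6 m/s.
r = mv/(qB) = (1.67×10^-27)(1.62×10^6) / [(1×1.60×10^-19)(7.03×10^-3)] = 2.41 m.

r ≈ 2.41 m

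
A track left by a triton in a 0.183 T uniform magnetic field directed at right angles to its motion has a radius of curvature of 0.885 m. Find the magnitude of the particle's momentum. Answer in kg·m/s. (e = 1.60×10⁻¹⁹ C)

p ≈ 2.59×10^-20 kg·m/s

Since qvB = mv²/r, the momentum p = mv = qBr.
p = (1×1.60×10^-19)(0.183)(0.885) = 2.59×10^-20 kg·m/s.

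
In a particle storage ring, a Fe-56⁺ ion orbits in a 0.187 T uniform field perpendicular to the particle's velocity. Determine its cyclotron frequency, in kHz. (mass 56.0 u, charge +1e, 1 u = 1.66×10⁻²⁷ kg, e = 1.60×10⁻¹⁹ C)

f = qB/(2πm) = (1×1.60×10^-19)(0.187) / [2π(9.30×10^-26)] = 5.12×10^4 Hz.

f ≈ 51.2 kHz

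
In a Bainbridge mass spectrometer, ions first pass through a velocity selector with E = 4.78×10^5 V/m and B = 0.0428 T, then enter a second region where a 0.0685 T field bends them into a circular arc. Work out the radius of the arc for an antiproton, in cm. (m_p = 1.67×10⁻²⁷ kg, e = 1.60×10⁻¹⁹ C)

r ≈ 170 cm

The selector passes v = E/B = 4.78×10^5/0.0428 = 1.12×10^7 m/s.
In the deflection region, r = mv/(qB₂) = (1.67×10^-27)(1.12×10^7) / [(1×1.60×10^-19)(0.0685)] = 1.70 m.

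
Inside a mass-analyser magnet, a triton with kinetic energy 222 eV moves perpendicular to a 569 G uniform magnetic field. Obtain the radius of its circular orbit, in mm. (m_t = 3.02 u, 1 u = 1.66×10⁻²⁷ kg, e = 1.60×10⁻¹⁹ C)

Convert the energy: K = 222 eV = 3.55×10^-17 J.
v = √(2K/m) = √(2·3.55×10^-17/5.01×10^-27) = 1.19×10^5 m/s.
r = mv/(qB) = (5.01×10^-27)(1.19×10^5) / [(1×1.60×10^-19)(0.0569)] = 0.0656 m.

r ≈ 65.6 mm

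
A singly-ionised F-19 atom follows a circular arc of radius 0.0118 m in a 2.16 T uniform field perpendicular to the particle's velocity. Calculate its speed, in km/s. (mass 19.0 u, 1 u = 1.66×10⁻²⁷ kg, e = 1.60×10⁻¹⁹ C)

From qvB = mv²/r, v = qBr/m.
v = (1×1.60×10^-19)(2.16)(0.0118) / (3.15×10^-26) = 1.29×10^5 m/s.

v ≈ 129 km/s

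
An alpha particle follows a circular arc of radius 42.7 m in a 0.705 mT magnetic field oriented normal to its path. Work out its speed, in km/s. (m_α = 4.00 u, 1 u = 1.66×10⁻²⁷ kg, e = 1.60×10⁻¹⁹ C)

From qvB = mv²/r, v = qBr/m.
v = (2×1.60×10^-19)(7.05×10^-4)(42.7) / (6.64×10^-27) = 1.45×10^6 m/s.

v ≈ 1450 km/s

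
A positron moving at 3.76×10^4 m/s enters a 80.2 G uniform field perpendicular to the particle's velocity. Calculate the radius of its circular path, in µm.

r ≈ 26.7 µm

The magnetic force provides the centripetal force: qvB = mv²/r, so r = mv/(qB).
r = (9.11×10^-31 kg)(3.76×10^4 m/s) / [(1×1.60×10^-19 C)(8.02×10^-3 T)] = 2.67×10^-5 m.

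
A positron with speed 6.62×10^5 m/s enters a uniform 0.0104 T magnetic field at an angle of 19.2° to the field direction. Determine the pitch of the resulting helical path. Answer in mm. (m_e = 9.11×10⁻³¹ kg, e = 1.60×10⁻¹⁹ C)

The velocity component along B is v∥ = v cos19.2° = 6.25×10^5 m/s.
The cyclotron period T = 2πm/(qB) = 3.44×10^-9 s is set by m, q, B alone.
Pitch = v∥·T = (6.25×10^5)(3.44×10^-9) = 2.15×10^-3 m.

pitch ≈ 2.15 mm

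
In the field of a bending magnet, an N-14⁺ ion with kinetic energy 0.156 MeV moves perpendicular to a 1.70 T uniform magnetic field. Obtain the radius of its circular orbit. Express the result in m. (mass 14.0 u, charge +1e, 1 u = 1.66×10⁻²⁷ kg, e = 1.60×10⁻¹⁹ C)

r ≈ 0.125 m

Convert the energy: K = 0.156 MeV = 2.50×10^-14 J.
v = √(2K/m) = √(2·2.50×10^-14/2.32×10^-26) = 1.47×10^6 m/s.
r = mv/(qB) = (2.32×10^-26)(1.47×10^6) / [(1×1.60×10^-19)(1.70)] = 0.125 m.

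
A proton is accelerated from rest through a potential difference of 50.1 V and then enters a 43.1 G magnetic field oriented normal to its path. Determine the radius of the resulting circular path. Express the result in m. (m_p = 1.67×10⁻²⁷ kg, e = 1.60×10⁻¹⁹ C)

The kinetic energy gained is K = qV = (1×1.60×10^-19)(50.1) = 8.02×10^-18 J.
v = √(2K/m) = 9.80×10^4 m/s.
r = mv/(qB) = (1.67×10^-27)(9.80×10^4) / [(1×1.60×10^-19)(4.31×10^-3)] = 0.237 m.

r ≈ 0.237 m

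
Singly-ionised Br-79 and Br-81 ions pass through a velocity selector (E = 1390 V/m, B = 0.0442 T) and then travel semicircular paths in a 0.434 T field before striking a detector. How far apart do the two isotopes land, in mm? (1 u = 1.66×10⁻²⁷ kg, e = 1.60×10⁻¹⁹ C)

Both emerge at v = E/B₁ = 3.14×10^4 m/s.
r = mv/(qB₂), so r₁ = 0.05939 m and r₂ = 0.06089 m, giving Δr = 1.50×10^-3 m.
After a semicircle each ion lands a diameter 2r from the entry slit, so the separation is 2Δr = 3.01×10^-3 m.

Δd ≈ 3.01 mm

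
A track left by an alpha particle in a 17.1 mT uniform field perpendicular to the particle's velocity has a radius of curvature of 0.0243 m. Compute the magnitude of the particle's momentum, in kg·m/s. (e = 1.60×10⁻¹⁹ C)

p ≈ 1.33×10^-22 kg·m/s

Since qvB = mv²/r, the momentum p = mv = qBr.
p = (2×1.60×10^-19)(0.0171)(0.0243) = 1.33×10^-22 kg·m/s.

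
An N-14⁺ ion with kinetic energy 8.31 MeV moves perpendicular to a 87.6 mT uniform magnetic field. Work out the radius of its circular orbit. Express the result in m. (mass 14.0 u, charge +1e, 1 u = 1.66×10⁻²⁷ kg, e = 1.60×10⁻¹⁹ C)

Convert the energy: K = 8.31 MeV = 1.33×10^-12 J.
v = √(2K/m) = √(2·1.33×10^-12/2.32×10^-26) = 1.07×10^7 m/s.
r = mv/(qB) = (2.32×10^-26)(1.07×10^7) / [(1×1.60×10^-19)(0.0876)] = 17.7 m.

r ≈ 17.7 m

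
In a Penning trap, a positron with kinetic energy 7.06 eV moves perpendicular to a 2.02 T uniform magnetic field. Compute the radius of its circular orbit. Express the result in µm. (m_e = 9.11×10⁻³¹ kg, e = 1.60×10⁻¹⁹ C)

r ≈ 4.44 µm

Convert the energy: K = 7.06 eV = 1.13×10^-18 J.
v = √(2K/m) = √(2·1.13×10^-18/9.11×10^-31) = 1.57×10^6 m/s.
r = mv/(qB) = (9.11×10^-31)(1.57×10^6) / [(1×1.60×10^-19)(2.02)] = 4.44×10^-6 m.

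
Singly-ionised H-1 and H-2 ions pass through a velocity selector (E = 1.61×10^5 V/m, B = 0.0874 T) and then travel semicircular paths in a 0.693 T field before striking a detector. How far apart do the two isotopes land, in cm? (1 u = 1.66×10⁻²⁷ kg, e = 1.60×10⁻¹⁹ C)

Δd ≈ 5.52 cm

Both emerge at v = E/B₁ = 1.84×10^6 m/s.
r = mv/(qB₂), so r₁ = 0.0276 m and r₂ = 0.0552 m, giving Δr = 0.0276 m.
After a semicircle each ion lands a diameter 2r from the entry slit, so the separation is 2Δr = 0.0552 m.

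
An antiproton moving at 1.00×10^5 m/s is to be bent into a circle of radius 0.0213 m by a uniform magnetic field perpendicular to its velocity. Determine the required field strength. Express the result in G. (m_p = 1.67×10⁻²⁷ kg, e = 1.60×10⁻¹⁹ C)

qvB = mv²/r gives B = mv/(qr).
B = (1.67×10^-27)(1.00×10^5) / [(1×1.60×10^-19)(0.0213)] = 0.0490 T.

B ≈ 490 G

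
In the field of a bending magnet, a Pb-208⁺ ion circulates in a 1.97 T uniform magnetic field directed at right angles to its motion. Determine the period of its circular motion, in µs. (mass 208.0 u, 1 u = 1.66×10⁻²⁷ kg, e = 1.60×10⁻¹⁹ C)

The cyclotron period is independent of speed: T = 2πm/(qB).
T = 2π(3.45×10^-25) / [(1×1.60×10^-19)(1.97)] = 6.88×10^-6 s.

T ≈ 6.88 µs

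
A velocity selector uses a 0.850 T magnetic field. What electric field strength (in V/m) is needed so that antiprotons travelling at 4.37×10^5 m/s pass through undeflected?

qE = qvB ⇒ E = vB = (4.37×10^5)(0.850) = 3.71×10^5 V/m.

E ≈ 3.71×10^5 V/m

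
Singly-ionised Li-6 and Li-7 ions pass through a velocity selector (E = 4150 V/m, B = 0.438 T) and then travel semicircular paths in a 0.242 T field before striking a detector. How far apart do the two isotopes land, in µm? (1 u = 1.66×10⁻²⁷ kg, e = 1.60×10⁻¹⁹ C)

Both emerge at v = E/B₁ = 9470 m/s.
r = mv/(qB₂), so r₁ = 2.437×10^-3 m and r₂ = 2.843×10^-3 m, giving Δr = 4.06×10^-4 m.
After a semicircle each ion lands a diameter 2r from the entry slit, so the separation is 2Δr = 8.12×10^-4 m.

Δd ≈ 812 µm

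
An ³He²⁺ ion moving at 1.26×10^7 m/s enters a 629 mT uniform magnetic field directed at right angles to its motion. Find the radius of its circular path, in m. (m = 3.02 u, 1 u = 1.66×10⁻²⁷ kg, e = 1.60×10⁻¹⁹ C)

r ≈ 0.314 m

The magnetic force provides the centripetal force: qvB = mv²/r, so r = mv/(qB).
r = (5.01×10^-27 kg)(1.26×10^7 m/s) / [(2×1.60×10^-19 C)(0.629 T)] = 0.314 m.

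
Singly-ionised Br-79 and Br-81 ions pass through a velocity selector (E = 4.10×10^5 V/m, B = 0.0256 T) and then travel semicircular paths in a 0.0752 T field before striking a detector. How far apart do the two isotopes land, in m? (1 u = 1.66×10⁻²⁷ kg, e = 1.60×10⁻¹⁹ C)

Δd ≈ 8.84 m

Both emerge at v = E/B₁ = 1.60×10^7 m/s.
r = mv/(qB₂), so r₁ = 174.56 m and r₂ = 178.98 m, giving Δr = 4.42 m.
After a semicircle each ion lands a diameter 2r from the entry slit, so the separation is 2Δr = 8.84 m.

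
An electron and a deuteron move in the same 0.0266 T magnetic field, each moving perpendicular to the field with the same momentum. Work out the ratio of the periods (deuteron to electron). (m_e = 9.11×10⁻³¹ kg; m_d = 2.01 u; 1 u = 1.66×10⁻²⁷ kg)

ratio ≈ 3660

T = 2πm/(qB) is independent of speed, so T₂/T₁ = (m₂/q₂)/(m₁/q₁).
T_{deuteron}/T_{electron} = (3.34×10^-27/1e) / (9.11×10^-31/1e) = 3660.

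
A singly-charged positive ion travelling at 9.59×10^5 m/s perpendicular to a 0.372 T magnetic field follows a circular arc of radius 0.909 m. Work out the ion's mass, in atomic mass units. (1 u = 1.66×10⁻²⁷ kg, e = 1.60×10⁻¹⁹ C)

m ≈ 34.0 u

qvB = mv²/r ⇒ m = qBr/v.
m = (1×1.60×10^-19)(0.372)(0.909) / (9.59×10^5) = 5.64×10^-26 kg = 34.0 u.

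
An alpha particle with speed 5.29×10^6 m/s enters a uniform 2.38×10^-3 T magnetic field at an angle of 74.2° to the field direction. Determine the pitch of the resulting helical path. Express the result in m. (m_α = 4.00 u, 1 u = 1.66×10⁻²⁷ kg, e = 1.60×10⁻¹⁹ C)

The velocity component along B is v∥ = v cos74.2° = 1.44×10^6 m/s.
The cyclotron period T = 2πm/(qB) = 5.48×10^-5 s is set by m, q, B alone.
Pitch = v∥·T = (1.44×10^6)(5.48×10^-5) = 78.9 m.

pitch ≈ 78.9 m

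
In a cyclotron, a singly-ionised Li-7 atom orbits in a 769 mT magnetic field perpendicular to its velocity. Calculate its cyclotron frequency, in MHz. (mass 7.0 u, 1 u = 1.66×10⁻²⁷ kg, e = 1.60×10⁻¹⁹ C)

f ≈ 1.69 MHz

f = qB/(2πm) = (1×1.60×10^-19)(0.769) / [2π(1.16×10^-26)] = 1.69×10^6 Hz.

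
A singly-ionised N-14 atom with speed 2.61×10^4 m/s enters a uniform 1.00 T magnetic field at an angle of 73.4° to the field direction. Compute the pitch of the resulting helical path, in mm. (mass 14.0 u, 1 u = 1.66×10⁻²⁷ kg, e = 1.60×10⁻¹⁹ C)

pitch ≈ 6.81 mm

The velocity component along B is v∥ = v cos73.4° = 7460 m/s.
The cyclotron period T = 2πm/(qB) = 9.13×10^-7 s is set by m, q, B alone.
Pitch = v∥·T = (7460)(9.13×10^-7) = 6.81×10^-3 m.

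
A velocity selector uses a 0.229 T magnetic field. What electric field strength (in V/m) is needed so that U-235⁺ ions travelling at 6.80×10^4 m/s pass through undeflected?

E ≈ 1.56×10^4 V/m

qE = qvB ⇒ E = vB = (6.80×10^4)(0.229) = 1.56×10^4 V/m.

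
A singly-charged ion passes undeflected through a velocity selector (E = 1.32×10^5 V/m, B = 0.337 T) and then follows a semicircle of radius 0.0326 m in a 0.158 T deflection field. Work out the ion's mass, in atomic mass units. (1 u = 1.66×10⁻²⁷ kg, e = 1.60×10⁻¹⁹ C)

m ≈ 1.27 u

v = E/B₁ = 3.92×10^5 m/s.
From r = mv/(qB₂), m = qB₂r/v = (1×1.60×10^-19)(0.158)(0.0326) / (3.92×10^5) = 2.10×10^-27 kg.
In atomic mass units: m = 2.10×10^-27 / 1.66×10^-27 = 1.27 u.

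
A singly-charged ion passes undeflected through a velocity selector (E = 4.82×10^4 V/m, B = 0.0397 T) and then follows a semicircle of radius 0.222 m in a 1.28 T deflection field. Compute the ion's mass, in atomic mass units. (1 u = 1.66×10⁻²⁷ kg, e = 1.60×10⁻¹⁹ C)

m ≈ 22.6 u

v = E/B₁ = 1.21×10^6 m/s.
From r = mv/(qB₂), m = qB₂r/v = (1×1.60×10^-19)(1.28)(0.222) / (1.21×10^6) = 3.74×10^-26 kg.
In atomic mass units: m = 3.74×10^-26 / 1.66×10^-27 = 22.6 u.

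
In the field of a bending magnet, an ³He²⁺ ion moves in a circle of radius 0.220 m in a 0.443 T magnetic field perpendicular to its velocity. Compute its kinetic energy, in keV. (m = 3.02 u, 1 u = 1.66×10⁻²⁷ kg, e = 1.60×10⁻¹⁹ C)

K ≈ 606 keV

v = qBr/m = (2×1.60×10^-19)(0.443)(0.220) / (5.01×10^-27) = 6.22×10^6 m/s.
K = ½mv² = 0.5·(5.01×10^-27)·(6.22×10^6)² = 9.70×10^-14 J = 606 keV.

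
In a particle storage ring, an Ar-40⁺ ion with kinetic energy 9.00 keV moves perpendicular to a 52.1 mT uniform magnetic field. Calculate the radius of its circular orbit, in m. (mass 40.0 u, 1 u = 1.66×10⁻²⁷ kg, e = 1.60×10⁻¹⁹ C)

r ≈ 1.66 m

Convert the energy: K = 9.00 keV = 1.44×10^-15 J.
v = √(2K/m) = √(2·1.44×10^-15/6.64×10^-26) = 2.08×10^5 m/s.
r = mv/(qB) = (6.64×10^-26)(2.08×10^5) / [(1×1.60×10^-19)(0.0521)] = 1.66 m.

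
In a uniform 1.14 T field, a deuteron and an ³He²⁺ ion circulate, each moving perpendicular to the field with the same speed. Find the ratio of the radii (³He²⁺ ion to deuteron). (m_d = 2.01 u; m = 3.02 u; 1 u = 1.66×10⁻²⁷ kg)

r = mv/(qB) ⇒ at equal v, r ∝ m/q.
r_{³He²⁺ ion}/r_{deuteron} = 0.751.

ratio ≈ 0.751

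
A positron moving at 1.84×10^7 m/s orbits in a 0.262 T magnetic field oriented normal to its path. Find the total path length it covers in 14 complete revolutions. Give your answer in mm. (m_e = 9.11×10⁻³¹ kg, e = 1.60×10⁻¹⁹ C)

r = mv/(qB) = 4.00×10^-4 m, so one revolution covers 2πr = 2.51×10^-3 m.
In 14 revolutions: L = 14·2πr = 0.0352 m.

L ≈ 35.2 mm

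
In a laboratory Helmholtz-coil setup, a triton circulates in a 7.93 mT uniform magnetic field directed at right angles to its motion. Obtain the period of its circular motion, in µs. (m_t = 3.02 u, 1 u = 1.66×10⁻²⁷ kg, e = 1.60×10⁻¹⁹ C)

T ≈ 24.8 µs

The cyclotron period is independent of speed: T = 2πm/(qB).
T = 2π(5.01×10^-27) / [(1×1.60×10^-19)(7.93×10^-3)] = 2.48×10^-5 s.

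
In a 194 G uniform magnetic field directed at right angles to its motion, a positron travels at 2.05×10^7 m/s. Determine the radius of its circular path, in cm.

The magnetic force provides the centripetal force: qvB = mv²/r, so r = mv/(qB).
r = (9.11×10^-31 kg)(2.05×10^7 m/s) / [(1×1.60×10^-19 C)(0.0194 T)] = 6.02×10^-3 m.

r ≈ 0.602 cm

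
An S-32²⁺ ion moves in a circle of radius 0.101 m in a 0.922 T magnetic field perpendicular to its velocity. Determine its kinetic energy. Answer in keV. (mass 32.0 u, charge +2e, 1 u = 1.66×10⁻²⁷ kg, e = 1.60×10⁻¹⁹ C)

K ≈ 52.2 keV

v = qBr/m = (2×1.60×10^-19)(0.922)(0.101) / (5.31×10^-26) = 5.61×10^5 m/s.
K = ½mv² = 0.5·(5.31×10^-26)·(5.61×10^5)² = 8.36×10^-15 J = 52.2 keV.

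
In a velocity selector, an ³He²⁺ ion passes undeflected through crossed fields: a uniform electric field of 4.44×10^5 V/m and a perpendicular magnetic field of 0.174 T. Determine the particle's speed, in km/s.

v ≈ 2550 km/s

For zero net force, qE = qvB, so v = E/B.
v = (4.44×10^5) / (0.174) = 2.55×10^6 m/s.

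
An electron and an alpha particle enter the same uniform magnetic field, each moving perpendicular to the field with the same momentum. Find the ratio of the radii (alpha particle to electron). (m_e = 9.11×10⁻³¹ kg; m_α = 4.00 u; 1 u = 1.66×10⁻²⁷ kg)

r = p/(qB) ⇒ at equal p, r ∝ 1/q.
r_{alpha particle}/r_{electron} = 0.500.

ratio ≈ 0.500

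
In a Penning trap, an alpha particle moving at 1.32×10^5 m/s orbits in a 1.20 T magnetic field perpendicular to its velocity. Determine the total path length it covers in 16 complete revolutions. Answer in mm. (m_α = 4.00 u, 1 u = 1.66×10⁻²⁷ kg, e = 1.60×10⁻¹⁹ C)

r = mv/(qB) = 2.28×10^-3 m, so one revolution covers 2πr = 0.0143 m.
In 16 revolutions: L = 16·2πr = 0.229 m.

L ≈ 229 mm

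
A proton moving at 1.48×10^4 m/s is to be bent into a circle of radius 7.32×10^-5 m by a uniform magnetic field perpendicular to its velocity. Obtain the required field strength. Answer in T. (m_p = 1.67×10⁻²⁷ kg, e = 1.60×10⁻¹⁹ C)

B ≈ 2.11 T

qvB = mv²/r gives B = mv/(qr).
B = (1.67×10^-27)(1.48×10^4) / [(1×1.60×10^-19)(7.32×10^-5)] = 2.11 T.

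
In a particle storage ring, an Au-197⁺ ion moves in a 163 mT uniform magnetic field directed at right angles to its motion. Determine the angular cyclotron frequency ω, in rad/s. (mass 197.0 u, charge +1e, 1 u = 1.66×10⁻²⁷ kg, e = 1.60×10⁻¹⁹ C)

ω = qB/m = (1×1.60×10^-19)(0.163) / (3.27×10^-25) = 7.98×10^4 rad/s.

ω ≈ 7.98×10^4 rad/s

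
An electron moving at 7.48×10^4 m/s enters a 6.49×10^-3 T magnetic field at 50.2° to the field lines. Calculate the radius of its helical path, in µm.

Only the perpendicular component v⊥ = v sin50.2° = 5.75×10^4 m/s is bent by the field.
r = m v⊥ /(qB) = (9.11×10^-31)(5.75×10^4) / [(1×1.60×10^-19)(6.49×10^-3)] = 5.04×10^-5 m.

r ≈ 50.4 µm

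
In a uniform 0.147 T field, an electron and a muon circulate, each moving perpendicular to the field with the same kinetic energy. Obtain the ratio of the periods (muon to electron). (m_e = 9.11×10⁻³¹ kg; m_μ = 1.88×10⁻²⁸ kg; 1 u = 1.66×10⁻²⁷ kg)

ratio ≈ 206

T = 2πm/(qB) is independent of speed, so T₂/T₁ = (m₂/q₂)/(m₁/q₁).
T_{muon}/T_{electron} = (1.88×10^-28/1e) / (9.11×10^-31/1e) = 206.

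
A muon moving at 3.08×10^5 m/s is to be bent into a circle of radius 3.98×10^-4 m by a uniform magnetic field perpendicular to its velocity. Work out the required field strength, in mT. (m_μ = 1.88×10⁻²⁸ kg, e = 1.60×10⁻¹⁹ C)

qvB = mv²/r gives B = mv/(qr).
B = (1.88×10^-28)(3.08×10^5) / [(1×1.60×10^-19)(3.98×10^-4)] = 0.909 T.

B ≈ 909 mT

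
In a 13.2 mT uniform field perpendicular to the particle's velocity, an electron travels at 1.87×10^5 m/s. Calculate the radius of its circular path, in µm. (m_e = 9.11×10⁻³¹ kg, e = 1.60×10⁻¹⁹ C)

r ≈ 80.7 µm

The magnetic force provides the centripetal force: qvB = mv²/r, so r = mv/(qB).
r = (9.11×10^-31 kg)(1.87×10^5 m/s) / [(1×1.60×10^-19 C)(0.0132 T)] = 8.07×10^-5 m.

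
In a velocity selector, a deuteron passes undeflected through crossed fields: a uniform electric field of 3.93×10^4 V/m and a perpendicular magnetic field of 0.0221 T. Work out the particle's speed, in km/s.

v ≈ 1780 km/s

For zero net force, qE = qvB, so v = E/B.
v = (3.93×10^4) / (0.0221) = 1.78×10^6 m/s.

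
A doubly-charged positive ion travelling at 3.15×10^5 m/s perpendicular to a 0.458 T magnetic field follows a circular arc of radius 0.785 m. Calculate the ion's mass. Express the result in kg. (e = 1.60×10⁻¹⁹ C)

m ≈ 3.65×10^-25 kg

qvB = mv²/r ⇒ m = qBr/v.
m = (2×1.60×10^-19)(0.458)(0.785) / (3.15×10^5) = 3.65×10^-25 kg.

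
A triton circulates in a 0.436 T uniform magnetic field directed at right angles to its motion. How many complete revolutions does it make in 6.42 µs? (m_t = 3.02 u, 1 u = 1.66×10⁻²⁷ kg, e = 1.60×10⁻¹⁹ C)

T = 2πm/(qB) = 2π(5.0132×10^-27) / [(1×1.60×10^-19)(0.436)] = 4.5153×10^-7 s.
N = t/T = 6.42×10^-6 / 4.5153×10^-7 ≈ 14.22, so 14 complete revolutions.

N = 14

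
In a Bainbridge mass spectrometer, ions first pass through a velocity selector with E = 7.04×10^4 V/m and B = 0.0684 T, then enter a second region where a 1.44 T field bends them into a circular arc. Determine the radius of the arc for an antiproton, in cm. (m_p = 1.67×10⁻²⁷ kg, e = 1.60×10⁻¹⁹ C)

The selector passes v = E/B = 7.04×10^4/0.0684 = 1.03×10^6 m/s.
In the deflection region, r = mv/(qB₂) = (1.67×10^-27)(1.03×10^6) / [(1×1.60×10^-19)(1.44)] = 7.46×10^-3 m.

r ≈ 0.746 cm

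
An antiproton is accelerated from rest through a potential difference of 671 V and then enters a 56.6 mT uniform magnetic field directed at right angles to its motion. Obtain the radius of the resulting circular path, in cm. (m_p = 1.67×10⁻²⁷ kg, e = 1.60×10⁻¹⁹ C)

The kinetic energy gained is K = qV = (1×1.60×10^-19)(671) = 1.07×10^-16 J.
v = √(2K/m) = 3.59×10^5 m/s.
r = mv/(qB) = (1.67×10^-27)(3.59×10^5) / [(1×1.60×10^-19)(0.0566)] = 0.0661 m.

r ≈ 6.61 cm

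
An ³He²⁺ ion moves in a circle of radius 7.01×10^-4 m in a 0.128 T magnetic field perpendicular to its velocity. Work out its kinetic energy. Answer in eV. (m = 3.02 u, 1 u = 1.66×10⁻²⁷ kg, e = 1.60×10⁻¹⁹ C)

v = qBr/m = (2×1.60×10^-19)(0.128)(7.01×10^-4) / (5.01×10^-27) = 5730 m/s.
K = ½mv² = 0.5·(5.01×10^-27)·(5730)² = 8.22×10^-20 J = 0.514 eV.

K ≈ 0.514 eV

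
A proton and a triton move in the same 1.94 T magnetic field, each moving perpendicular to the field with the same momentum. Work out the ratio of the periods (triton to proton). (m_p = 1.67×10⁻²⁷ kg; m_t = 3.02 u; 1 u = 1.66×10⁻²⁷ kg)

ratio ≈ 3.00

T = 2πm/(qB) is independent of speed, so T₂/T₁ = (m₂/q₂)/(m₁/q₁).
T_{triton}/T_{proton} = (5.01×10^-27/1e) / (1.67×10^-27/1e) = 3.00.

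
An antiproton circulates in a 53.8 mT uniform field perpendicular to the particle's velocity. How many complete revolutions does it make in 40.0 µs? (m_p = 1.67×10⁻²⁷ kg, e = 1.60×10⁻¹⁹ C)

N = 32

T = 2πm/(qB) = 2π(1.67×10^-27) / [(1×1.60×10^-19)(0.0538)] = 1.2190×10^-6 s.
N = t/T = 4.00×10^-5 / 1.2190×10^-6 ≈ 32.81, so 32 complete revolutions.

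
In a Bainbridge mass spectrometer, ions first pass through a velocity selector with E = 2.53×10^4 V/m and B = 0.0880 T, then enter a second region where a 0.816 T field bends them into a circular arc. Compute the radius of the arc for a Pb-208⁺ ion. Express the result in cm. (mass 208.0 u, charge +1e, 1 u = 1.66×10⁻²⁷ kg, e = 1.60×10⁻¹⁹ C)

r ≈ 76.0 cm

The selector passes v = E/B = 2.53×10^4/0.0880 = 2.88×10^5 m/s.
In the deflection region, r = mv/(qB₂) = (3.45×10^-25)(2.88×10^5) / [(1×1.60×10^-19)(0.816)] = 0.760 m.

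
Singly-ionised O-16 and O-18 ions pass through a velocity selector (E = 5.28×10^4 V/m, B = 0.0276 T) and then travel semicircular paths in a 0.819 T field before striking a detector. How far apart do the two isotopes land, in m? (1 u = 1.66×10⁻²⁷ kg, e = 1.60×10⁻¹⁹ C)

Δd ≈ 0.0969 m

Both emerge at v = E/B₁ = 1.91×10^6 m/s.
r = mv/(qB₂), so r₁ = 0.3877 m and r₂ = 0.4362 m, giving Δr = 0.0485 m.
After a semicircle each ion lands a diameter 2r from the entry slit, so the separation is 2Δr = 0.0969 m.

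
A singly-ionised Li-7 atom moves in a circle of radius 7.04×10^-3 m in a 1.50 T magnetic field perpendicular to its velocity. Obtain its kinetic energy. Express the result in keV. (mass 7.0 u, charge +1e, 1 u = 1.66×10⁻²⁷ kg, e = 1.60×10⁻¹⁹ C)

v = qBr/m = (1×1.60×10^-19)(1.50)(7.04×10^-3) / (1.16×10^-26) = 1.45×10^5 m/s.
K = ½mv² = 0.5·(1.16×10^-26)·(1.45×10^5)² = 1.23×10^-16 J = 0.768 keV.

K ≈ 0.768 keV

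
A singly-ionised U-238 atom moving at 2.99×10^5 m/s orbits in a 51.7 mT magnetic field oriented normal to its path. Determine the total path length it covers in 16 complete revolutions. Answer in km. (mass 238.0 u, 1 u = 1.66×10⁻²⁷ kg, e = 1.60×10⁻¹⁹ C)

L ≈ 1.44 km

r = mv/(qB) = 14.3 m, so one revolution covers 2πr = 89.7 m.
In 16 revolutions: L = 16·2πr = 1440 m.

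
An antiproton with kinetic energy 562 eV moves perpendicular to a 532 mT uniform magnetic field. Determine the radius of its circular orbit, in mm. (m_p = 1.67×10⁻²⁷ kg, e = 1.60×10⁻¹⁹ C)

Convert the energy: K = 562 eV = 8.99×10^-17 J.
v = √(2K/m) = √(2·8.99×10^-17/1.67×10^-27) = 3.28×10^5 m/s.
r = mv/(qB) = (1.67×10^-27)(3.28×10^5) / [(1×1.60×10^-19)(0.532)] = 6.44×10^-3 m.

r ≈ 6.44 mm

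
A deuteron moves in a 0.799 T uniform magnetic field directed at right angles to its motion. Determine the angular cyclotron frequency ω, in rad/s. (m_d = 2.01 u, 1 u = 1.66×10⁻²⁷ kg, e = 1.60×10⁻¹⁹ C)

ω = qB/m = (1×1.60×10^-19)(0.799) / (3.34×10^-27) = 3.83×10^7 rad/s.

ω ≈ 3.83×10^7 rad/s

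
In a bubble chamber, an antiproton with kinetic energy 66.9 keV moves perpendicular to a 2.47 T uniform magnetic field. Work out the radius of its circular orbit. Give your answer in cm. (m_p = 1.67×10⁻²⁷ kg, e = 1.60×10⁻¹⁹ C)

Convert the energy: K = 66.9 keV = 1.07×10^-14 J.
v = √(2K/m) = √(2·1.07×10^-14/1.67×10^-27) = 3.58×10^6 m/s.
r = mv/(qB) = (1.67×10^-27)(3.58×10^6) / [(1×1.60×10^-19)(2.47)] = 0.0151 m.

r ≈ 1.51 cm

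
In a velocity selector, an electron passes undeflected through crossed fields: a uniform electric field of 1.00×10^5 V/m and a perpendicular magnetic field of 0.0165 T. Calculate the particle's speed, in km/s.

v ≈ 6060 km/s

For zero net force, qE = qvB, so v = E/B.
v = (1.00×10^5) / (0.0165) = 6.06×10^6 m/s.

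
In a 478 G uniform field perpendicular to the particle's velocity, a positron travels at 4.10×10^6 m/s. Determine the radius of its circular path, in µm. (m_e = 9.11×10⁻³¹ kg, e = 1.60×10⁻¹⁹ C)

r ≈ 488 µm

The magnetic force provides the centripetal force: qvB = mv²/r, so r = mv/(qB).
r = (9.11×10^-31 kg)(4.10×10^6 m/s) / [(1×1.60×10^-19 C)(0.0478 T)] = 4.88×10^-4 m.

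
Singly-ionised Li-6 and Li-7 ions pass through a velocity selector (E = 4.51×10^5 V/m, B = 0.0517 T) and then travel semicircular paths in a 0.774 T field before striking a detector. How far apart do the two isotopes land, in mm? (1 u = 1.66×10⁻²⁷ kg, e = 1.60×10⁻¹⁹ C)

Both emerge at v = E/B₁ = 8.72×10^6 m/s.
r = mv/(qB₂), so r₁ = 0.702 m and r₂ = 0.819 m, giving Δr = 0.117 m.
After a semicircle each ion lands a diameter 2r from the entry slit, so the separation is 2Δr = 0.234 m.

Δd ≈ 234 mm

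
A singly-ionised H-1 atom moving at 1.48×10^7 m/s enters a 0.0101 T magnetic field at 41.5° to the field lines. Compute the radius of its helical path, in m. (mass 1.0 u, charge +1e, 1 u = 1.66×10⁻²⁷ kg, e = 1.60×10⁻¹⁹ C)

r ≈ 10.1 m

Only the perpendicular component v⊥ = v sin41.5° = 9.81×10^6 m/s is bent by the field.
r = m v⊥ /(qB) = (1.66×10^-27)(9.81×10^6) / [(1×1.60×10^-19)(0.0101)] = 10.1 m.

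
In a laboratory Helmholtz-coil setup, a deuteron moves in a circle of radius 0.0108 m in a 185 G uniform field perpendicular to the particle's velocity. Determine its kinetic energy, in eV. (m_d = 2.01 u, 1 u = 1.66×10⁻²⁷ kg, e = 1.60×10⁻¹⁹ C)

v = qBr/m = (1×1.60×10^-19)(0.0185)(0.0108) / (3.34×10^-27) = 9580 m/s.
K = ½mv² = 0.5·(3.34×10^-27)·(9580)² = 1.53×10^-19 J = 0.957 eV.

K ≈ 0.957 eV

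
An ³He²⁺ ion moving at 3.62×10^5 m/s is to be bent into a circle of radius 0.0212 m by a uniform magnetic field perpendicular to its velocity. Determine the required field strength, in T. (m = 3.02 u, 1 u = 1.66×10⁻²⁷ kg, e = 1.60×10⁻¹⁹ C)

B ≈ 0.268 T

qvB = mv²/r gives B = mv/(qr).
B = (5.01×10^-27)(3.62×10^5) / [(2×1.60×10^-19)(0.0212)] = 0.268 T.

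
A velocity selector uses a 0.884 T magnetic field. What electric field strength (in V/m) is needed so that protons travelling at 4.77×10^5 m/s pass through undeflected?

E ≈ 4.22×10^5 V/m

qE = qvB ⇒ E = vB = (4.77×10^5)(0.884) = 4.22×10^5 V/m.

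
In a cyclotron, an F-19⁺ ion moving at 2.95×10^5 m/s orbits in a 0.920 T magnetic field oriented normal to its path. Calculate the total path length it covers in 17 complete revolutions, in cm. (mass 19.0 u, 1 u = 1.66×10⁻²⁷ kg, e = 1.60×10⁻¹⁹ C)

L ≈ 675 cm

r = mv/(qB) = 0.0632 m, so one revolution covers 2πr = 0.397 m.
In 17 revolutions: L = 17·2πr = 6.75 m.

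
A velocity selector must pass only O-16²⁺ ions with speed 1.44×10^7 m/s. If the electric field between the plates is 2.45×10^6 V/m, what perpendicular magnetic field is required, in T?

qE = qvB ⇒ B = E/v = (2.45×10^6) / (1.44×10^7) = 0.170 T.

B ≈ 0.170 T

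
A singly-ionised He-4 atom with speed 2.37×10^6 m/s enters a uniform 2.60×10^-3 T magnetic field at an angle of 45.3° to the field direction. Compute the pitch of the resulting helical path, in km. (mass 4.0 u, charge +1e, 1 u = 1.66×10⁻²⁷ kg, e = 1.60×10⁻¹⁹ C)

pitch ≈ 0.167 km

The velocity component along B is v∥ = v cos45.3° = 1.67×10^6 m/s.
The cyclotron period T = 2πm/(qB) = 1.00×10^-4 s is set by m, q, B alone.
Pitch = v∥·T = (1.67×10^6)(1.00×10^-4) = 167 m.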